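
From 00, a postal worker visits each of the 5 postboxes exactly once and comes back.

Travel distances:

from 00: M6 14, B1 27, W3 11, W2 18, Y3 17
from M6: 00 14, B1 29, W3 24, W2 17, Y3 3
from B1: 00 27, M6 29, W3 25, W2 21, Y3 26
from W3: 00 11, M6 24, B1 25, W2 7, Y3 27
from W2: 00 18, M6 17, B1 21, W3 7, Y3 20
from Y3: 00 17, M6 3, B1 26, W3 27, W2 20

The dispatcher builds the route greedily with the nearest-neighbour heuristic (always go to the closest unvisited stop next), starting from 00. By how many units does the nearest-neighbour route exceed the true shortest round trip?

From 00: W3=11, M6=14, Y3=17, W2=18, B1=27 → choose W3 (11).
From W3: W2=7, M6=24, B1=25, Y3=27 → choose W2 (7).
From W2: M6=17, Y3=20, B1=21 → choose M6 (17).
From M6: Y3=3, B1=29 → choose Y3 (3).
From Y3: B1=26 → choose B1 (26).
NN route 00 → W3 → W2 → M6 → Y3 → B1 → 00 costs 91.
Optimal: 00 → M6 → Y3 → B1 → W2 → W3 → 00 costs 82 (by enumerating all 60 distinct tours).
Excess = 91 − 82 = 9.

The nearest-neighbour route is 9 longer than optimal.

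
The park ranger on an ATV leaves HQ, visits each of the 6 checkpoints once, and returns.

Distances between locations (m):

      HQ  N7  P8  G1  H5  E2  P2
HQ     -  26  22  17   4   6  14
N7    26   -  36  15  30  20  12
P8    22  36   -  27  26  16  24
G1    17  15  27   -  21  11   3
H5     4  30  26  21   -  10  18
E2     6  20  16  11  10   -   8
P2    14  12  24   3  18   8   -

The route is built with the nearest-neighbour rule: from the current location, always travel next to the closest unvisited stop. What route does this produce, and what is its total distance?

98 m along HQ → H5 → E2 → P2 → G1 → N7 → P8 → HQ.

From HQ: distances to unvisited — H5=4, E2=6, P2=14, G1=17, P8=22, N7=26. Nearest is H5 (4).
From H5: distances to unvisited — E2=10, P2=18, G1=21, P8=26, N7=30. Nearest is E2 (10).
From E2: distances to unvisited — P2=8, G1=11, P8=16, N7=20. Nearest is P2 (8).
From P2: distances to unvisited — G1=3, N7=12, P8=24. Nearest is G1 (3).
From G1: distances to unvisited — N7=15, P8=27. Nearest is N7 (15).
From N7: distances to unvisited — P8=36. Nearest is P8 (36).
Return P8→HQ: 22.
Total = 4 + 10 + 8 + 3 + 15 + 36 + 22 = 98.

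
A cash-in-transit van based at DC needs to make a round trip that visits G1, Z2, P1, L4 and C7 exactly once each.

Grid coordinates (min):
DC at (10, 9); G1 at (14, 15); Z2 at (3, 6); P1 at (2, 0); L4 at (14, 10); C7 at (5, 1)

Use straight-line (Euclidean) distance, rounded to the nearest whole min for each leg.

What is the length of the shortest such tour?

DC - G1 - Z2 - P1 - L4 - C7 - DC: 7+14+6+16+13+9 = 65
DC - G1 - Z2 - P1 - C7 - L4 - DC: 7+14+6+3+13+4 = 47
DC - G1 - Z2 - L4 - P1 - C7 - DC: 7+14+12+16+3+9 = 61
DC - G1 - Z2 - L4 - C7 - P1 - DC: 7+14+12+13+3+12 = 61
DC - G1 - Z2 - C7 - P1 - L4 - DC: 7+14+5+3+16+4 = 49
DC - G1 - Z2 - C7 - L4 - P1 - DC: 7+14+5+13+16+12 = 67
DC - G1 - P1 - Z2 - L4 - C7 - DC: 7+19+6+12+13+9 = 66
DC - G1 - P1 - Z2 - C7 - L4 - DC: 7+19+6+5+13+4 = 54
DC - G1 - P1 - L4 - Z2 - C7 - DC: 7+19+16+12+5+9 = 68
DC - G1 - P1 - L4 - C7 - Z2 - DC: 7+19+16+13+5+8 = 68
DC - G1 - P1 - C7 - Z2 - L4 - DC: 7+19+3+5+12+4 = 50
DC - G1 - P1 - C7 - L4 - Z2 - DC: 7+19+3+13+12+8 = 62
DC - G1 - L4 - Z2 - P1 - C7 - DC: 7+5+12+6+3+9 = 42
DC - G1 - L4 - Z2 - C7 - P1 - DC: 7+5+12+5+3+12 = 44
… (46 more)
DC - L4 - G1 - Z2 - P1 - C7 - DC: 4+5+14+6+3+9 = 41  ← best
The minimum is 41.
One optimal route: DC → L4 → G1 → Z2 → P1 → C7 → DC (or its reverse).

Shortest round trip = 41 min.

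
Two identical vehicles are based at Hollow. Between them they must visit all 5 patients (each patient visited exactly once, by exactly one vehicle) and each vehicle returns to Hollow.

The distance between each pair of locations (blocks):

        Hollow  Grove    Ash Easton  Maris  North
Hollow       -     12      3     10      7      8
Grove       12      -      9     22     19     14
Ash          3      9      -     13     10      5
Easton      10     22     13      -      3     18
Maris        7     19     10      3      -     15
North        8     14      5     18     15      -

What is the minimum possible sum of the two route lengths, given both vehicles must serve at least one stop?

54 blocks — the smallest possible combined total.

There are 2^4 − 1 = 15 ways to divide the 5 stops into two non-empty groups. For each, the best each vehicle can do is its own shortest tour through its group:
  {Grove} + {Ash, Easton, Maris, North}: 24 + 36 = 60
  {Ash} + {Grove, Easton, Maris, North}: 6 + 54 = 60
  {Grove, Ash} + {Easton, Maris, North}: 24 + 36 = 60
  {Easton} + {Grove, Ash, Maris, North}: 20 + 48 = 68
  {Grove, Easton} + {Ash, Maris, North}: 44 + 30 = 74
  {Ash, Easton} + {Grove, Maris, North}: 26 + 48 = 74
  … (15 splits in total)
  {Easton, Maris} + {Grove, Ash, North}: 20 + 34 = 54  ← best
Best: vehicle 1 Hollow → Easton → Maris → Hollow = 20; vehicle 2 Hollow → Grove → Ash → North → Hollow = 34; combined 54.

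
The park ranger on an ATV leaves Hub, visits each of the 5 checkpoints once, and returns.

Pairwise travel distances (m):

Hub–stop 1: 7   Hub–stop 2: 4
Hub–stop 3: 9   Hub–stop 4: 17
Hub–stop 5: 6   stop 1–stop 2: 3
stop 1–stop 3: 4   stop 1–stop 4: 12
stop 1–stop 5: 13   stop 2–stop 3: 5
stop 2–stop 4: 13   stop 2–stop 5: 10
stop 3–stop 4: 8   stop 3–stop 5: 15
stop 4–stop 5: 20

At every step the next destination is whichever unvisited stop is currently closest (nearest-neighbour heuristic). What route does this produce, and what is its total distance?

45 m along Hub → stop 2 → stop 1 → stop 3 → stop 4 → stop 5 → Hub.

From Hub: distances to unvisited — stop 2=4, stop 5=6, stop 1=7, stop 3=9, stop 4=17. Nearest is stop 2 (4).
From stop 2: distances to unvisited — stop 1=3, stop 3=5, stop 5=10, stop 4=13. Nearest is stop 1 (3).
From stop 1: distances to unvisited — stop 3=4, stop 4=12, stop 5=13. Nearest is stop 3 (4).
From stop 3: distances to unvisited — stop 4=8, stop 5=15. Nearest is stop 4 (8).
From stop 4: distances to unvisited — stop 5=20. Nearest is stop 5 (20).
Return stop 5→Hub: 6.
Total = 4 + 3 + 4 + 8 + 20 + 6 = 45.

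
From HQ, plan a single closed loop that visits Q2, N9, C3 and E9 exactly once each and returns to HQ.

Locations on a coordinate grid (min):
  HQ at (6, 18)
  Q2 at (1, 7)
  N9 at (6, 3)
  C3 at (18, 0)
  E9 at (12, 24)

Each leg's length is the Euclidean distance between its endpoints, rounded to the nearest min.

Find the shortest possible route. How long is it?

63 min — the shortest possible round trip.

With 4 stops there are 4!/2 = 12 distinct round trips (a route and its reverse cost the same).
HQ-Q2-N9-C3-E9-HQ: 12+6+12+25+8 = 63
HQ-Q2-N9-E9-C3-HQ: 12+6+22+25+22 = 87
HQ-Q2-C3-N9-E9-HQ: 12+18+12+22+8 = 72
HQ-Q2-C3-E9-N9-HQ: 12+18+25+22+15 = 92
HQ-Q2-E9-N9-C3-HQ: 12+20+22+12+22 = 88
HQ-Q2-E9-C3-N9-HQ: 12+20+25+12+15 = 84
HQ-N9-Q2-C3-E9-HQ: 15+6+18+25+8 = 72
HQ-N9-Q2-E9-C3-HQ: 15+6+20+25+22 = 88
HQ-N9-C3-Q2-E9-HQ: 15+12+18+20+8 = 73
HQ-N9-E9-Q2-C3-HQ: 15+22+20+18+22 = 97
HQ-C3-Q2-N9-E9-HQ: 22+18+6+22+8 = 76
HQ-C3-N9-Q2-E9-HQ: 22+12+6+20+8 = 68
The minimum is 63.
One optimal route: HQ → Q2 → N9 → C3 → E9 → HQ (or its reverse).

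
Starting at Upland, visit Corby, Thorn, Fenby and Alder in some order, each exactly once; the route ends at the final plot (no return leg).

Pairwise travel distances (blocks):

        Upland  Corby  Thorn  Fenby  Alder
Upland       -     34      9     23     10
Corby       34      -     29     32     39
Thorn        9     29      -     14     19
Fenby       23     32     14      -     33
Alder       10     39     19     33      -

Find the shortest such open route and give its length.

There are 4! = 24 possible orderings.
Upland→Corby→Thorn→Fenby→Alder: 34+29+14+33 = 110
Upland→Corby→Thorn→Alder→Fenby: 34+29+19+33 = 115
Upland→Corby→Fenby→Thorn→Alder: 34+32+14+19 = 99
Upland→Corby→Fenby→Alder→Thorn: 34+32+33+19 = 118
Upland→Corby→Alder→Thorn→Fenby: 34+39+19+14 = 106
Upland→Corby→Alder→Fenby→Thorn: 34+39+33+14 = 120
Upland→Thorn→Corby→Fenby→Alder: 9+29+32+33 = 103
Upland→Thorn→Corby→Alder→Fenby: 9+29+39+33 = 110
Upland→Thorn→Fenby→Corby→Alder: 9+14+32+39 = 94
Upland→Thorn→Fenby→Alder→Corby: 9+14+33+39 = 95
Upland→Thorn→Alder→Corby→Fenby: 9+19+39+32 = 99
Upland→Thorn→Alder→Fenby→Corby: 9+19+33+32 = 93
Upland→Fenby→Corby→Thorn→Alder: 23+32+29+19 = 103
Upland→Fenby→Corby→Alder→Thorn: 23+32+39+19 = 113
… (10 more)
Upland→Alder→Thorn→Fenby→Corby: 10+19+14+32 = 75  ← best
The minimum is 75.
One shortest path: Upland → Alder → Thorn → Fenby → Corby.

Minimum one-way distance = 75 blocks.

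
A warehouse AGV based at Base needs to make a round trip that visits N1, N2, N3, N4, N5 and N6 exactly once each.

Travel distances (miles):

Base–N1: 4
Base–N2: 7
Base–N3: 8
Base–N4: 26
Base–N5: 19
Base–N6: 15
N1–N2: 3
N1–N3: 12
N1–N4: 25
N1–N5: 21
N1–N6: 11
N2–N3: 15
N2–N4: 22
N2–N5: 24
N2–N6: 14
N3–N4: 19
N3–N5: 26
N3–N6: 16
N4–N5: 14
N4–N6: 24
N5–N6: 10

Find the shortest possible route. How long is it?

Shortest round trip = 72 miles.

With 6 stops there are 6!/2 = 360 distinct round trips (a route and its reverse cost the same).
Base-N1-N2-N3-N4-N5-N6-Base: 4+3+15+19+14+10+15 = 80
Base-N1-N2-N3-N4-N6-N5-Base: 4+3+15+19+24+10+19 = 94
Base-N1-N2-N3-N5-N4-N6-Base: 4+3+15+26+14+24+15 = 101
Base-N1-N2-N3-N5-N6-N4-Base: 4+3+15+26+10+24+26 = 108
Base-N1-N2-N3-N6-N4-N5-Base: 4+3+15+16+24+14+19 = 95
Base-N1-N2-N3-N6-N5-N4-Base: 4+3+15+16+10+14+26 = 88
Base-N1-N2-N4-N3-N5-N6-Base: 4+3+22+19+26+10+15 = 99
Base-N1-N2-N4-N3-N6-N5-Base: 4+3+22+19+16+10+19 = 93
… (352 more)
Base-N1-N2-N6-N5-N4-N3-Base: 4+3+14+10+14+19+8 = 72  ← best
The minimum is 72.
One optimal route: Base → N1 → N2 → N6 → N5 → N4 → N3 → Base (or its reverse).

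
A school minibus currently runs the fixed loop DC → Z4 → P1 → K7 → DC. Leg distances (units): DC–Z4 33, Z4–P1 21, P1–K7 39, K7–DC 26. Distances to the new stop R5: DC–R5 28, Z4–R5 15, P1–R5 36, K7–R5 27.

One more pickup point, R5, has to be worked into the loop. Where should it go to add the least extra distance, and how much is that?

+10 — insert R5 between DC and Z4.

Insertion cost between consecutive stops i–j is d(i,R5) + d(R5,j) − d(i,j):
  between DC and Z4: 28 + 15 − 33 = 10
  between Z4 and P1: 15 + 36 − 21 = 30
  between P1 and K7: 36 + 27 − 39 = 24
  between K7 and DC: 27 + 28 − 26 = 29
Cheapest insertion is between DC and Z4, adding 10.
New total = 119 + 10 = 129.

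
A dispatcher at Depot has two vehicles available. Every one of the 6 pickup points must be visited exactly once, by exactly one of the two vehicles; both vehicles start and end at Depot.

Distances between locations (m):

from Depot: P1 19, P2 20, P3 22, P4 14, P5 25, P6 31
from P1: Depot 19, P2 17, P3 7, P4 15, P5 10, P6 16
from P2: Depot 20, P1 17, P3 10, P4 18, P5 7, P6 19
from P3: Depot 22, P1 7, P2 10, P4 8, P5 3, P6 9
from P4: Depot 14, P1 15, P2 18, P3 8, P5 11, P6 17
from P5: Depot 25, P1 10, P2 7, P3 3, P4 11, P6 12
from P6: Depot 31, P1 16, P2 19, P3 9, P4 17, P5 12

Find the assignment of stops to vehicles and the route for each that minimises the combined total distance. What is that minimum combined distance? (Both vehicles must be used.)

Check every non-empty split of the stops between the two vehicles; for each half take its own optimal tour:
  {P1} + {P2, P3, P4, P5, P6}: 38 + 70 = 108
  {P2} + {P1, P3, P4, P5, P6}: 40 + 72 = 112
  {P1, P2} + {P3, P4, P5, P6}: 56 + 68 = 124
  {P3} + {P1, P2, P4, P5, P6}: 44 + 84 = 128
  {P1, P3} + {P2, P4, P5, P6}: 48 + 70 = 118
  {P2, P3} + {P1, P4, P5, P6}: 52 + 72 = 124
  … (31 splits in total)
  {P4} + {P1, P2, P3, P5, P6}: 28 + 74 = 102  ← best
Best: vehicle 1 Depot → P4 → Depot = 28; vehicle 2 Depot → P1 → P3 → P6 → P5 → P2 → Depot = 74; combined 102.

Minimum combined distance: 102 m.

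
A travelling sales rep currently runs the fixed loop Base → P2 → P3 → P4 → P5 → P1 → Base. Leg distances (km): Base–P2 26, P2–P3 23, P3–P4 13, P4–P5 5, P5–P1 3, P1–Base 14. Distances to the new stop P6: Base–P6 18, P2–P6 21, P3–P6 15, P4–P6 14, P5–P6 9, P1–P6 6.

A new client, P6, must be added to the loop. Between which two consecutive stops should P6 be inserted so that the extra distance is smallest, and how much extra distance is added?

Insertion cost between consecutive stops i–j is d(i,P6) + d(P6,j) − d(i,j):
  between Base and P2: 18 + 21 − 26 = 13
  between P2 and P3: 21 + 15 − 23 = 13
  between P3 and P4: 15 + 14 − 13 = 16
  between P4 and P5: 14 + 9 − 5 = 18
  between P5 and P1: 9 + 6 − 3 = 12
  between P1 and Base: 6 + 18 − 14 = 10
Cheapest insertion is between P1 and Base, adding 10.
New total = 84 + 10 = 94.

+10 km — insert P6 between P1 and Base.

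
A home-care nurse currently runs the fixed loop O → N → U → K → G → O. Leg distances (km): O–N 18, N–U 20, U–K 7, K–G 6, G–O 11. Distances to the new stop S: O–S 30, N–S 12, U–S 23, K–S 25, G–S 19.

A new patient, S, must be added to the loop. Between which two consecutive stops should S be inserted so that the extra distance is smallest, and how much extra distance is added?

Insertion cost between consecutive stops i–j is d(i,S) + d(S,j) − d(i,j):
  between O and N: 30 + 12 − 18 = 24
  between N and U: 12 + 23 − 20 = 15
  between U and K: 23 + 25 − 7 = 41
  between K and G: 25 + 19 − 6 = 38
  between G and O: 19 + 30 − 11 = 38
Cheapest insertion is between N and U, adding 15.
New total = 62 + 15 = 77.

+15 km — insert S between N and U.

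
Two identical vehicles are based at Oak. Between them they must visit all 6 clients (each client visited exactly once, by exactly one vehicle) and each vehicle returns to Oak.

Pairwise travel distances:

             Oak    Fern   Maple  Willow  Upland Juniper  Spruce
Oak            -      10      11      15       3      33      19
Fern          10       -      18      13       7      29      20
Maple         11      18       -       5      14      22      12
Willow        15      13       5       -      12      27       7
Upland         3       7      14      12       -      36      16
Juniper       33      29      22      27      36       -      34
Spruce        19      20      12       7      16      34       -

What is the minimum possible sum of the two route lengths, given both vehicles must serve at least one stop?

Try each way of splitting the stops between the two vehicles (each non-empty) and, for each split, find the best tour for each vehicle:
  {Fern} + {Maple, Willow, Upland, Juniper, Spruce}: 20 + 86 = 106
  {Maple} + {Fern, Willow, Upland, Juniper, Spruce}: 22 + 92 = 114
  {Fern, Maple} + {Willow, Upland, Juniper, Spruce}: 39 + 86 = 125
  {Willow} + {Fern, Maple, Upland, Juniper, Spruce}: 30 + 92 = 122
  {Fern, Willow} + {Maple, Upland, Juniper, Spruce}: 38 + 86 = 124
  {Maple, Willow} + {Fern, Upland, Juniper, Spruce}: 31 + 92 = 123
  … (31 splits in total)
  {Upland} + {Fern, Maple, Willow, Juniper, Spruce}: 6 + 92 = 98  ← best
Best: vehicle 1 Oak → Upland → Oak = 6; vehicle 2 Oak → Fern → Juniper → Maple → Willow → Spruce → Oak = 92; combined 98.

Minimum combined distance: 98.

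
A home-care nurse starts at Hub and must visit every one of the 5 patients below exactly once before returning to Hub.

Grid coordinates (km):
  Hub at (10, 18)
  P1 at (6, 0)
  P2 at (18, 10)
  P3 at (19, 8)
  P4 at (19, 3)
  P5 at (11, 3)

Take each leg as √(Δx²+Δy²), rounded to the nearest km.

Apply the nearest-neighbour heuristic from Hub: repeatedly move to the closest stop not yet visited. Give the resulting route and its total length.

Nearest-neighbour total = 50 km; route Hub → P2 → P3 → P4 → P5 → P1 → Hub.

At Hub the remaining stops are P2 11, P3 13, P5 15, P4 17, P1 18; go to P2.
At P2 the remaining stops are P3 2, P4 7, P5 10, P1 16; go to P3.
At P3 the remaining stops are P4 5, P5 9, P1 15; go to P4.
At P4 the remaining stops are P5 8, P1 13; go to P5.
At P5 the remaining stops are P1 6; go to P1.
Return P1→Hub: 18.
Total = 11 + 2 + 5 + 8 + 6 + 18 = 50.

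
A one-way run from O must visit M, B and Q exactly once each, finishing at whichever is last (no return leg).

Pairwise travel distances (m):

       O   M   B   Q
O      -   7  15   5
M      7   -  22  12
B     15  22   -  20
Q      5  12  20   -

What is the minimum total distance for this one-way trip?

There are 3! = 6 possible orderings.
O→M→B→Q: 7+22+20 = 49
O→M→Q→B: 7+12+20 = 39
O→B→M→Q: 15+22+12 = 49
O→B→Q→M: 15+20+12 = 47
O→Q→M→B: 5+12+22 = 39
O→Q→B→M: 5+20+22 = 47
The minimum is 39.
One shortest path: O → M → Q → B.

Shortest open route: 39 m.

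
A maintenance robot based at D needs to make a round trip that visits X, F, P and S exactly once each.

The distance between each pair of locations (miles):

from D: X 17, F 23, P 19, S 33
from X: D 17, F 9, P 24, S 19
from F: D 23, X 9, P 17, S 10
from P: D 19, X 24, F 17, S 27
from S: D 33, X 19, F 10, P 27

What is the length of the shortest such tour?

There are 12 distinct closed tours to check (reversals are equivalent).
D→X→F→P→S→D: 17+9+17+27+33 = 103
D→X→F→S→P→D: 17+9+10+27+19 = 82
D→X→P→F→S→D: 17+24+17+10+33 = 101
D→X→P→S→F→D: 17+24+27+10+23 = 101
D→X→S→F→P→D: 17+19+10+17+19 = 82
D→X→S→P→F→D: 17+19+27+17+23 = 103
D→F→X→P→S→D: 23+9+24+27+33 = 116
D→F→X→S→P→D: 23+9+19+27+19 = 97
D→F→P→X→S→D: 23+17+24+19+33 = 116
D→F→S→X→P→D: 23+10+19+24+19 = 95
D→P→X→F→S→D: 19+24+9+10+33 = 95
D→P→F→X→S→D: 19+17+9+19+33 = 97
The minimum is 82.
One optimal route: D → X → F → S → P → D (or its reverse).

Minimum total distance: 82 miles.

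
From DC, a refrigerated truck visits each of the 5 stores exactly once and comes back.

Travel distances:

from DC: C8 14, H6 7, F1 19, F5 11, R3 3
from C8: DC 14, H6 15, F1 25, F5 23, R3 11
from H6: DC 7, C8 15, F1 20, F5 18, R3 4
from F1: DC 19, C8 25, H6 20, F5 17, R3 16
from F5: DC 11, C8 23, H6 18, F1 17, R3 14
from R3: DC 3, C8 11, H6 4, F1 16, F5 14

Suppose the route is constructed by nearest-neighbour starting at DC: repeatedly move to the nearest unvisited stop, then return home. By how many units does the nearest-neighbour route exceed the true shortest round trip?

Excess over optimum: 6.

DC: R3=3, H6=7, F5=11, C8=14, F1=19 ⇒ R3
R3: H6=4, C8=11, F5=14, F1=16 ⇒ H6
H6: C8=15, F5=18, F1=20 ⇒ C8
C8: F5=23, F1=25 ⇒ F5
F5: F1=17 ⇒ F1
NN route DC → R3 → H6 → C8 → F5 → F1 → DC costs 81.
Optimal: DC → H6 → R3 → C8 → F1 → F5 → DC costs 75 (by enumerating all 60 distinct tours).
Excess = 81 − 75 = 6.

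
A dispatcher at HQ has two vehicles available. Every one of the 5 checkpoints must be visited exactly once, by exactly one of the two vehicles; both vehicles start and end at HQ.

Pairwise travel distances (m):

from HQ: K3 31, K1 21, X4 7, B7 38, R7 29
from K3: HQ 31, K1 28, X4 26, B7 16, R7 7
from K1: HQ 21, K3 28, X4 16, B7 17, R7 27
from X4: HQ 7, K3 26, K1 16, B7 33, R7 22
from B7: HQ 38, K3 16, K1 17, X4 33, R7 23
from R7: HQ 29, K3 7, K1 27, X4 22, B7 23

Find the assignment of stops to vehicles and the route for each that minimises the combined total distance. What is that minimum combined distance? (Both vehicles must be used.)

104 m — the smallest possible combined total.

Check every non-empty split of the stops between the two vehicles; for each half take its own optimal tour:
  {K3} + {K1, X4, B7, R7}: 62 + 90 = 152
  {K1} + {K3, X4, B7, R7}: 42 + 90 = 132
  {K3, K1} + {X4, B7, R7}: 80 + 90 = 170
  {X4} + {K3, K1, B7, R7}: 14 + 90 = 104
  {K3, X4} + {K1, B7, R7}: 64 + 90 = 154
  {K1, X4} + {K3, B7, R7}: 44 + 90 = 134
  … (15 splits in total)
Best: vehicle 1 HQ → X4 → HQ = 14; vehicle 2 HQ → K1 → B7 → K3 → R7 → HQ = 90; combined 104.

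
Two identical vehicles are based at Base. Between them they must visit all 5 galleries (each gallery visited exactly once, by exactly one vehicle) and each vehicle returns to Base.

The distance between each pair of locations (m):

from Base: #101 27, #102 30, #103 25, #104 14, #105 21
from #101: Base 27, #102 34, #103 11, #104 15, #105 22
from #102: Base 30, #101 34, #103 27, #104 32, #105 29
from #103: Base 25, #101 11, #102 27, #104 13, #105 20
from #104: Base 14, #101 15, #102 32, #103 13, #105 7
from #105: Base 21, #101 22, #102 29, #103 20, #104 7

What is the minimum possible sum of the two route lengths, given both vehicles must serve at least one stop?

137 m — the smallest possible combined total.

Check every non-empty split of the stops between the two vehicles; for each half take its own optimal tour:
  {#101} + {#102, #103, #104, #105}: 54 + 98 = 152
  {#102} + {#101, #103, #104, #105}: 60 + 79 = 139
  {#101, #102} + {#103, #104, #105}: 91 + 66 = 157
  {#103} + {#101, #102, #104, #105}: 50 + 107 = 157
  {#101, #103} + {#102, #104, #105}: 63 + 80 = 143
  {#102, #103} + {#101, #104, #105}: 82 + 70 = 152
  … (15 splits in total)
  {#101, #102, #103} + {#104, #105}: 95 + 42 = 137  ← best
Best: vehicle 1 Base → #101 → #103 → #102 → Base = 95; vehicle 2 Base → #104 → #105 → Base = 42; combined 137.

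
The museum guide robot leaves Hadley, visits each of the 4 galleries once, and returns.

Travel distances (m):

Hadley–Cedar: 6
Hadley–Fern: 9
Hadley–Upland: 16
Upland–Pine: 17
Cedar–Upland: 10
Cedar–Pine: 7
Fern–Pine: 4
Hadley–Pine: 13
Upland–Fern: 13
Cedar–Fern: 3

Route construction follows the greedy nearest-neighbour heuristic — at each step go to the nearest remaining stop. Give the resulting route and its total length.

Nearest-neighbour total = 46 m; route Hadley → Cedar → Fern → Pine → Upland → Hadley.

At Hadley the remaining stops are Cedar 6, Fern 9, Pine 13, Upland 16; go to Cedar.
At Cedar the remaining stops are Fern 3, Pine 7, Upland 10; go to Fern.
At Fern the remaining stops are Pine 4, Upland 13; go to Pine.
At Pine the remaining stops are Upland 17; go to Upland.
Return Upland→Hadley: 16.
Total = 6 + 3 + 4 + 17 + 16 = 46.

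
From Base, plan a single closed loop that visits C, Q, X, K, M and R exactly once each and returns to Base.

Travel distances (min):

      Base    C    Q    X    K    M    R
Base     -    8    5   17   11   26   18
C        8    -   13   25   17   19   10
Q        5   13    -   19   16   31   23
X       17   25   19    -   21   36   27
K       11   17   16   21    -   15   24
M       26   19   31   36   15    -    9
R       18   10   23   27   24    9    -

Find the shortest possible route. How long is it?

With 6 stops there are 6!/2 = 360 distinct round trips (a route and its reverse cost the same).
Base - C - Q - X - K - M - R - Base: 8+13+19+21+15+9+18 = 103
Base - C - Q - X - K - R - M - Base: 8+13+19+21+24+9+26 = 120
Base - C - Q - X - M - K - R - Base: 8+13+19+36+15+24+18 = 133
Base - C - Q - X - M - R - K - Base: 8+13+19+36+9+24+11 = 120
Base - C - Q - X - R - K - M - Base: 8+13+19+27+24+15+26 = 132
Base - C - Q - X - R - M - K - Base: 8+13+19+27+9+15+11 = 102
Base - C - Q - K - X - M - R - Base: 8+13+16+21+36+9+18 = 121
Base - C - Q - K - X - R - M - Base: 8+13+16+21+27+9+26 = 120
… (352 more)
Base - C - R - M - K - X - Q - Base: 8+10+9+15+21+19+5 = 87  ← best
The minimum is 87.
One optimal route: Base → C → R → M → K → X → Q → Base (or its reverse).

87 min — the shortest possible round trip.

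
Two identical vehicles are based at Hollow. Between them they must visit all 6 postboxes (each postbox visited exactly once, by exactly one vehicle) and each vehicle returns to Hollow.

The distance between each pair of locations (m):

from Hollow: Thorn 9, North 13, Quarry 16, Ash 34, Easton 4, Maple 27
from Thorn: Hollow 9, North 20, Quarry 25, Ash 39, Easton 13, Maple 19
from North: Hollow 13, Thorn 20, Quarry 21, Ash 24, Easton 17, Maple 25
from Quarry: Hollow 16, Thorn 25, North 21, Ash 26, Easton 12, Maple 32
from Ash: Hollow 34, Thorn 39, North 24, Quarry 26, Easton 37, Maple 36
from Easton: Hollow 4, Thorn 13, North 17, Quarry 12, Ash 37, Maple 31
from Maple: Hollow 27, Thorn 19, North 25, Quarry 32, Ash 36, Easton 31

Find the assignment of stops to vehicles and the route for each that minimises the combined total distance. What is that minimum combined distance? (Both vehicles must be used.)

Check every non-empty split of the stops between the two vehicles; for each half take its own optimal tour:
  {Thorn} + {North, Quarry, Ash, Easton, Maple}: 18 + 116 = 134
  {North} + {Thorn, Quarry, Ash, Easton, Maple}: 26 + 106 = 132
  {Thorn, North} + {Quarry, Ash, Easton, Maple}: 42 + 105 = 147
  {Quarry} + {Thorn, North, Ash, Easton, Maple}: 32 + 109 = 141
  {Thorn, Quarry} + {North, Ash, Easton, Maple}: 50 + 108 = 158
  {North, Quarry} + {Thorn, Ash, Easton, Maple}: 50 + 105 = 155
  … (31 splits in total)
  {Easton} + {Thorn, North, Quarry, Ash, Maple}: 8 + 119 = 127  ← best
Best: vehicle 1 Hollow → Easton → Hollow = 8; vehicle 2 Hollow → Thorn → Maple → North → Ash → Quarry → Hollow = 119; combined 127.

Minimum combined distance: 127 m.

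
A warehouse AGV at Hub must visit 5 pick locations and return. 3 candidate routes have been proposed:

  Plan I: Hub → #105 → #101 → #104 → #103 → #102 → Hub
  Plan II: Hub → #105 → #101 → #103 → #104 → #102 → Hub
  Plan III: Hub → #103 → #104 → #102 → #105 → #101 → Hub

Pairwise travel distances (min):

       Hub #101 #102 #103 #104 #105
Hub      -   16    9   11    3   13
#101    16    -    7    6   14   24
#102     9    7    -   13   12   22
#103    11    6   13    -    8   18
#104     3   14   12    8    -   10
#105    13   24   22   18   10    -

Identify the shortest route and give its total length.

Shortest is Plan II, total 72 min.

Plan I: 13 + 24 + 14 + 8 + 13 + 9 = 81
Plan II: 13 + 24 + 6 + 8 + 12 + 9 = 72
Plan III: 11 + 8 + 12 + 22 + 24 + 16 = 93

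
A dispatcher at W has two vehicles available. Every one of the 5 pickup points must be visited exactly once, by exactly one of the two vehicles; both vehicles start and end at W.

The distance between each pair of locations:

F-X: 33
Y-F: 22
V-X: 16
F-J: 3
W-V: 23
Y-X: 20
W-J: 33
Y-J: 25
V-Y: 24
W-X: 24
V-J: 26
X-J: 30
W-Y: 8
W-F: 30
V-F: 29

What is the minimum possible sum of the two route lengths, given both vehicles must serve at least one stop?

There are 2^4 − 1 = 15 ways to divide the 5 stops into two non-empty groups. For each, the best each vehicle can do is its own shortest tour through its group:
  {V} + {Y, F, X, J}: 46 + 87 = 133
  {Y} + {V, F, X, J}: 16 + 99 = 115
  {V, Y} + {F, X, J}: 55 + 87 = 142
  {F} + {V, Y, X, J}: 60 + 99 = 159
  {V, F} + {Y, X, J}: 82 + 87 = 169
  {Y, F} + {V, X, J}: 60 + 99 = 159
  … (15 splits in total)
Best: vehicle 1 W → Y → W = 16; vehicle 2 W → F → J → V → X → W = 99; combined 115.

Minimum combined distance: 115.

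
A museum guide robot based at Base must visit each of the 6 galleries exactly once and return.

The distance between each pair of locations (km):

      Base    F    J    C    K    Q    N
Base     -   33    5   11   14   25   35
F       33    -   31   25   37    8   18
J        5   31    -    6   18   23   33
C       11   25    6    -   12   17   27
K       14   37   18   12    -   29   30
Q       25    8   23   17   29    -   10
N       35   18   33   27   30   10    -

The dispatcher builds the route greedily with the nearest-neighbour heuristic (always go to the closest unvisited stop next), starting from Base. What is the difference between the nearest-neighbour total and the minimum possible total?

From Base: J=5, C=11, K=14, Q=25, F=33, N=35 → choose J (5).
From J: C=6, K=18, Q=23, F=31, N=33 → choose C (6).
From C: K=12, Q=17, F=25, N=27 → choose K (12).
From K: Q=29, N=30, F=37 → choose Q (29).
From Q: F=8, N=10 → choose F (8).
From F: N=18 → choose N (18).
NN route Base → J → C → K → Q → F → N → Base costs 113.
Optimal: Base → J → C → F → Q → N → K → Base costs 98 (by enumerating all 360 distinct tours).
Excess = 113 − 98 = 15.

Excess over optimum: 15 km.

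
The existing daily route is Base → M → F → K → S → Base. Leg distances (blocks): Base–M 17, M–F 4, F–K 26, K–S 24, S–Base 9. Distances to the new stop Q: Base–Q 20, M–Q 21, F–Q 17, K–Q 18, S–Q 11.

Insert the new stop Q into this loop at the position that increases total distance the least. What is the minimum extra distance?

Insertion cost between consecutive stops i–j is d(i,Q) + d(Q,j) − d(i,j):
  between Base and M: 20 + 21 − 17 = 24
  between M and F: 21 + 17 − 4 = 34
  between F and K: 17 + 18 − 26 = 9
  between K and S: 18 + 11 − 24 = 5
  between S and Base: 11 + 20 − 9 = 22
Cheapest insertion is between K and S, adding 5.
New total = 80 + 5 = 85.

Adding 5 blocks by placing Q on the K–S leg.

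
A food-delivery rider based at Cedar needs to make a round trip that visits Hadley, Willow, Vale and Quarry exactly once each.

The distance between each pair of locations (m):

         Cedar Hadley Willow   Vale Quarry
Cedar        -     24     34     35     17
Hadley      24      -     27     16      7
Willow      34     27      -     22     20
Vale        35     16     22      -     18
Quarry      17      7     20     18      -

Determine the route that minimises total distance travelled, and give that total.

Cedar-Hadley-Willow-Vale-Quarry-Cedar: 24+27+22+18+17 = 108
Cedar-Hadley-Willow-Quarry-Vale-Cedar: 24+27+20+18+35 = 124
Cedar-Hadley-Vale-Willow-Quarry-Cedar: 24+16+22+20+17 = 99
Cedar-Hadley-Vale-Quarry-Willow-Cedar: 24+16+18+20+34 = 112
Cedar-Hadley-Quarry-Willow-Vale-Cedar: 24+7+20+22+35 = 108
Cedar-Hadley-Quarry-Vale-Willow-Cedar: 24+7+18+22+34 = 105
Cedar-Willow-Hadley-Vale-Quarry-Cedar: 34+27+16+18+17 = 112
Cedar-Willow-Hadley-Quarry-Vale-Cedar: 34+27+7+18+35 = 121
Cedar-Willow-Vale-Hadley-Quarry-Cedar: 34+22+16+7+17 = 96
Cedar-Willow-Quarry-Hadley-Vale-Cedar: 34+20+7+16+35 = 112
Cedar-Vale-Hadley-Willow-Quarry-Cedar: 35+16+27+20+17 = 115
Cedar-Vale-Willow-Hadley-Quarry-Cedar: 35+22+27+7+17 = 108
The minimum is 96.
One optimal route: Cedar → Willow → Vale → Hadley → Quarry → Cedar (or its reverse).

Minimum total distance: 96 m.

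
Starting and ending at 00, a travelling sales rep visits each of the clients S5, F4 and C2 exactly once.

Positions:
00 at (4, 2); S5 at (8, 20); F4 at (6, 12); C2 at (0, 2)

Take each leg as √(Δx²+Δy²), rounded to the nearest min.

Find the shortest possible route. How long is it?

00 → S5 → F4 → C2 → 00: 18+8+12+4 = 42
00 → S5 → C2 → F4 → 00: 18+20+12+10 = 60
00 → F4 → S5 → C2 → 00: 10+8+20+4 = 42
The minimum is 42.
One optimal route: 00 → S5 → F4 → C2 → 00 (or its reverse).

Minimum total distance: 42 min.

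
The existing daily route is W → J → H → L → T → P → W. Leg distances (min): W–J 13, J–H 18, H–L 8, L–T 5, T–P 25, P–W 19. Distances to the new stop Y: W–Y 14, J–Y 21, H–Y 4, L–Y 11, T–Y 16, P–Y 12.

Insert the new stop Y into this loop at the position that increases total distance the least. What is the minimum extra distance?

Insertion cost between consecutive stops i–j is d(i,Y) + d(Y,j) − d(i,j):
  between W and J: 14 + 21 − 13 = 22
  between J and H: 21 + 4 − 18 = 7
  between H and L: 4 + 11 − 8 = 7
  between L and T: 11 + 16 − 5 = 22
  between T and P: 16 + 12 − 25 = 3
  between P and W: 12 + 14 − 19 = 7
Cheapest insertion is between T and P, adding 3.
New total = 88 + 3 = 91.

+3 min — insert Y between T and P.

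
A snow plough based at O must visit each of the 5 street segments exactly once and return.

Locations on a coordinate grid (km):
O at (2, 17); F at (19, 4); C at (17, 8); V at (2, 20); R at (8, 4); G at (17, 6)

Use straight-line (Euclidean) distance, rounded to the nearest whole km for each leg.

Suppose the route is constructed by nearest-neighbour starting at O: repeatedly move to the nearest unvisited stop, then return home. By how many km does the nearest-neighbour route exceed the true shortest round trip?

O: V=3, R=14, C=17, G=19, F=21 ⇒ V
V: R=17, C=19, G=21, F=23 ⇒ R
R: G=9, C=10, F=11 ⇒ G
G: C=2, F=3 ⇒ C
C: F=4 ⇒ F
NN route O → V → R → G → C → F → O costs 56.
Optimal: O → V → C → F → G → R → O costs 52 (by enumerating all 60 distinct tours).
Excess = 56 − 52 = 4.

Excess over optimum: 4 km.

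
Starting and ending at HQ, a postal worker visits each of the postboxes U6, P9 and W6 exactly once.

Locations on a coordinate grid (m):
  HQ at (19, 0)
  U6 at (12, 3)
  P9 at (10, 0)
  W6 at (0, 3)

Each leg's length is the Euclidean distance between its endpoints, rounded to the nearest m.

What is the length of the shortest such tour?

Shortest round trip = 39 m.

There are 3 distinct closed tours to check (reversals are equivalent).
HQ→U6→P9→W6→HQ: 8+4+10+19 = 41
HQ→U6→W6→P9→HQ: 8+12+10+9 = 39
HQ→P9→U6→W6→HQ: 9+4+12+19 = 44
The minimum is 39.
One optimal route: HQ → U6 → W6 → P9 → HQ (or its reverse).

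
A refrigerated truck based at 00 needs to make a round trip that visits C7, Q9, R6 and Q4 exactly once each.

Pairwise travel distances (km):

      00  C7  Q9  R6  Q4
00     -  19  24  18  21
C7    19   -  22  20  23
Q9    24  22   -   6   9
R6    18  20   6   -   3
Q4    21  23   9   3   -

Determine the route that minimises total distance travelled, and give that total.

00-C7-Q9-R6-Q4-00: 19+22+6+3+21 = 71
00-C7-Q9-Q4-R6-00: 19+22+9+3+18 = 71
00-C7-R6-Q9-Q4-00: 19+20+6+9+21 = 75
00-C7-R6-Q4-Q9-00: 19+20+3+9+24 = 75
00-C7-Q4-Q9-R6-00: 19+23+9+6+18 = 75
00-C7-Q4-R6-Q9-00: 19+23+3+6+24 = 75
00-Q9-C7-R6-Q4-00: 24+22+20+3+21 = 90
00-Q9-C7-Q4-R6-00: 24+22+23+3+18 = 90
00-Q9-R6-C7-Q4-00: 24+6+20+23+21 = 94
00-Q9-Q4-C7-R6-00: 24+9+23+20+18 = 94
00-R6-C7-Q9-Q4-00: 18+20+22+9+21 = 90
00-R6-Q9-C7-Q4-00: 18+6+22+23+21 = 90
The minimum is 71.
One optimal route: 00 → C7 → Q9 → R6 → Q4 → 00 (or its reverse).

Shortest round trip = 71 km.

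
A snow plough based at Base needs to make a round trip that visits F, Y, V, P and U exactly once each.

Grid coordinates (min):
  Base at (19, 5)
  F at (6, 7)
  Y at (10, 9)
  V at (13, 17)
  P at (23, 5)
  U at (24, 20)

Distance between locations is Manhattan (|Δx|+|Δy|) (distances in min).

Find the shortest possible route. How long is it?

Base→F→Y→V→P→U→Base: 15+6+11+22+16+20 = 90
Base→F→Y→V→U→P→Base: 15+6+11+14+16+4 = 66
Base→F→Y→P→V→U→Base: 15+6+17+22+14+20 = 94
Base→F→Y→P→U→V→Base: 15+6+17+16+14+18 = 86
Base→F→Y→U→V→P→Base: 15+6+25+14+22+4 = 86
Base→F→Y→U→P→V→Base: 15+6+25+16+22+18 = 102
Base→F→V→Y→P→U→Base: 15+17+11+17+16+20 = 96
Base→F→V→Y→U→P→Base: 15+17+11+25+16+4 = 88
Base→F→V→P→Y→U→Base: 15+17+22+17+25+20 = 116
Base→F→V→P→U→Y→Base: 15+17+22+16+25+13 = 108
Base→F→V→U→Y→P→Base: 15+17+14+25+17+4 = 92
Base→F→V→U→P→Y→Base: 15+17+14+16+17+13 = 92
Base→F→P→Y→V→U→Base: 15+19+17+11+14+20 = 96
Base→F→P→Y→U→V→Base: 15+19+17+25+14+18 = 108
… (46 more)
The minimum is 66.
One optimal route: Base → F → Y → V → U → P → Base (or its reverse).

Minimum total distance: 66 min.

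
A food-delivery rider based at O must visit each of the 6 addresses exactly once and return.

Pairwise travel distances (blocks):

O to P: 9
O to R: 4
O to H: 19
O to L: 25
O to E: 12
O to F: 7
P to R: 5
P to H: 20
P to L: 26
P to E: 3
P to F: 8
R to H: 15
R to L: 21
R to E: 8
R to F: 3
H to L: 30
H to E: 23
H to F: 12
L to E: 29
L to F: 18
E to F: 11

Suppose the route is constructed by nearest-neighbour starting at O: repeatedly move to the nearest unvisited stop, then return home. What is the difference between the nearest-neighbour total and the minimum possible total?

O: R=4, F=7, P=9, E=12, H=19, L=25 ⇒ R
R: F=3, P=5, E=8, H=15, L=21 ⇒ F
F: P=8, E=11, H=12, L=18 ⇒ P
P: E=3, H=20, L=26 ⇒ E
E: H=23, L=29 ⇒ H
H: L=30 ⇒ L
NN route O → R → F → P → E → H → L → O costs 96.
Optimal: O → P → E → R → H → L → F → O costs 90 (by enumerating all 360 distinct tours).
Excess = 96 − 90 = 6.

Excess over optimum: 6 blocks.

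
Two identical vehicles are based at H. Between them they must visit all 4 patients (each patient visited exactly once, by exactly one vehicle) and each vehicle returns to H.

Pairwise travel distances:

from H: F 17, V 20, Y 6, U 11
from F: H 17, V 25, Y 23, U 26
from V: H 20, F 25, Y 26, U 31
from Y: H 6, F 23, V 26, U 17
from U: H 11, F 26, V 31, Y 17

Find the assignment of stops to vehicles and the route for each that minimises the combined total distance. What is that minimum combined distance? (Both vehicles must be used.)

Try each way of splitting the stops between the two vehicles (each non-empty) and, for each split, find the best tour for each vehicle:
  {F} + {V, Y, U}: 34 + 74 = 108
  {V} + {F, Y, U}: 40 + 66 = 106
  {F, V} + {Y, U}: 62 + 34 = 96
  {Y} + {F, V, U}: 12 + 82 = 94
  {F, Y} + {V, U}: 46 + 62 = 108
  {V, Y} + {F, U}: 52 + 54 = 106
  … (7 splits in total)
Best: vehicle 1 H → Y → H = 12; vehicle 2 H → V → F → U → H = 82; combined 94.

94 — the smallest possible combined total.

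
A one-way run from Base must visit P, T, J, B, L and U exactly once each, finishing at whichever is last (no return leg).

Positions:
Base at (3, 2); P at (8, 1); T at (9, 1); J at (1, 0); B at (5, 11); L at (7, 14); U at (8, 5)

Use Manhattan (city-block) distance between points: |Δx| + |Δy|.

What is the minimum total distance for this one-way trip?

There are 6! = 720 possible orderings.
Base → P → T → J → B → L → U: 6+1+9+15+5+10 = 46
Base → P → T → J → B → U → L: 6+1+9+15+9+10 = 50
Base → P → T → J → L → B → U: 6+1+9+20+5+9 = 50
Base → P → T → J → L → U → B: 6+1+9+20+10+9 = 55
Base → P → T → J → U → B → L: 6+1+9+12+9+5 = 42
Base → P → T → J → U → L → B: 6+1+9+12+10+5 = 43
Base → P → T → B → J → L → U: 6+1+14+15+20+10 = 66
Base → P → T → B → J → U → L: 6+1+14+15+12+10 = 58
… (712 more)
Base → J → P → T → U → B → L: 4+8+1+5+9+5 = 32  ← best
The minimum is 32.
One shortest path: Base → J → P → T → U → B → L.

32 — the minimum one-way total.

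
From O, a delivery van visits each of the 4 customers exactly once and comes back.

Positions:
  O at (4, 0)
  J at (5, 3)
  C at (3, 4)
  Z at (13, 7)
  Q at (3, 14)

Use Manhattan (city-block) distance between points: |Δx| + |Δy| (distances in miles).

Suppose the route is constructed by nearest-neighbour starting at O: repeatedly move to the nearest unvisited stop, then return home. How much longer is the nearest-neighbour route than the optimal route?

The nearest-neighbour route is 2 miles longer than optimal.

From O: J=4, C=5, Q=15, Z=16 → choose J (4).
From J: C=3, Z=12, Q=13 → choose C (3).
From C: Q=10, Z=13 → choose Q (10).
From Q: Z=17 → choose Z (17).
NN route O → J → C → Q → Z → O costs 50.
Optimal: O → J → Z → Q → C → O costs 48 (by enumerating all 12 distinct tours).
Excess = 50 − 48 = 2.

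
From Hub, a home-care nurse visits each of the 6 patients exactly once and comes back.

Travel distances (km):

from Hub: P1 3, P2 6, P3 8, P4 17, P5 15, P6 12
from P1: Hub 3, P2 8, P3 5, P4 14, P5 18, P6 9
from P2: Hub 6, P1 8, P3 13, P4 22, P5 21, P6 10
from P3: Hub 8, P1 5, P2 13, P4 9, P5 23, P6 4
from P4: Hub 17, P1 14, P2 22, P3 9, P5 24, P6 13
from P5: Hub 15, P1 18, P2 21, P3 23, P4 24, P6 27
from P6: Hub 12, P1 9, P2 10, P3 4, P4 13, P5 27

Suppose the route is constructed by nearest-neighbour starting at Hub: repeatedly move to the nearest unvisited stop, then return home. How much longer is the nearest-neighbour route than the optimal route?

From Hub: P1=3, P2=6, P3=8, P6=12, P5=15, P4=17 → choose P1 (3).
From P1: P3=5, P2=8, P6=9, P4=14, P5=18 → choose P3 (5).
From P3: P6=4, P4=9, P2=13, P5=23 → choose P6 (4).
From P6: P2=10, P4=13, P5=27 → choose P2 (10).
From P2: P5=21, P4=22 → choose P5 (21).
From P5: P4=24 → choose P4 (24).
NN route Hub → P1 → P3 → P6 → P2 → P5 → P4 → Hub costs 84.
Optimal: Hub → P1 → P2 → P6 → P3 → P4 → P5 → Hub costs 73 (by enumerating all 360 distinct tours).
Excess = 84 − 73 = 11.

11 km longer than the optimal tour.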